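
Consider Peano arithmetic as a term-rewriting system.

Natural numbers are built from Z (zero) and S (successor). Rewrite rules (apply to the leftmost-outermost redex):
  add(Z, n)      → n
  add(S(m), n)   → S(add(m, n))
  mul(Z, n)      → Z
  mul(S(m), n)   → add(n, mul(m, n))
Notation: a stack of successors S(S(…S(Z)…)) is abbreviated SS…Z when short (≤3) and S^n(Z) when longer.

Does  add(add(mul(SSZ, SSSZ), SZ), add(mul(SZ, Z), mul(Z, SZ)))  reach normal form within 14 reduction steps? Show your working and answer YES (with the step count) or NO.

Answer: NO — after 14 steps the term is S(S(S(add(S(add(add(SSZ, mul(Z, SSSZ)), SZ)), add(mul(SZ, Z), mul(Z, SZ)))))), not yet normal

Derivation:
  start: add(add(mul(SSZ, SSSZ), SZ), add(mul(SZ, Z), mul(Z, SZ)))
  step 1: add(add(add(SSSZ, mul(SZ, SSSZ)), SZ), add(mul(SZ, Z), mul(Z, SZ)))
  step 2: add(add(S(add(SSZ, mul(SZ, SSSZ))), SZ), add(mul(SZ, Z), mul(Z, SZ)))
  step 3: add(S(add(add(SSZ, mul(SZ, SSSZ)), SZ)), add(mul(SZ, Z), mul(Z, SZ)))
  step 4: S(add(add(add(SSZ, mul(SZ, SSSZ)), SZ), add(mul(SZ, Z), mul(Z, SZ))))
  step 5: S(add(add(S(add(SZ, mul(SZ, SSSZ))), SZ), add(mul(SZ, Z), mul(Z, SZ))))
  step 6: S(add(S(add(add(SZ, mul(SZ, SSSZ)), SZ)), add(mul(SZ, Z), mul(Z, SZ))))
  step 7: S(S(add(add(add(SZ, mul(SZ, SSSZ)), SZ), add(mul(SZ, Z), mul(Z, SZ)))))
  step 8: S(S(add(add(S(add(Z, mul(SZ, SSSZ))), SZ), add(mul(SZ, Z), mul(Z, SZ)))))
  step 9: S(S(add(S(add(add(Z, mul(SZ, SSSZ)), SZ)), add(mul(SZ, Z), mul(Z, SZ)))))
  step 10: S(S(S(add(add(add(Z, mul(SZ, SSSZ)), SZ), add(mul(SZ, Z), mul(Z, SZ))))))
  step 11: S(S(S(add(add(mul(SZ, SSSZ), SZ), add(mul(SZ, Z), mul(Z, SZ))))))
  step 12: S(S(S(add(add(add(SSSZ, mul(Z, SSSZ)), SZ), add(mul(SZ, Z), mul(Z, SZ))))))
  step 13: S(S(S(add(add(S(add(SSZ, mul(Z, SSSZ))), SZ), add(mul(SZ, Z), mul(Z, SZ))))))
  step 14: S(S(S(add(S(add(add(SSZ, mul(Z, SSSZ)), SZ)), add(mul(SZ, Z), mul(Z, SZ))))))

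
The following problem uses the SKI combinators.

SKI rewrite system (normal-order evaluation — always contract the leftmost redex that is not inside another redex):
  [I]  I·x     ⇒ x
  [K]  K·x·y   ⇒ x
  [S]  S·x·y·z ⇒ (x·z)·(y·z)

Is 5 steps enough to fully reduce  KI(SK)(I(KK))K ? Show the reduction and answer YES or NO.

  start: KI(SK)(I(KK))K
  →1  I(I(KK))K
  →2  I(KK)K
  →3  KKK
  →4  K

Answer: YES — reaches normal form K in 4 ≤ 5 steps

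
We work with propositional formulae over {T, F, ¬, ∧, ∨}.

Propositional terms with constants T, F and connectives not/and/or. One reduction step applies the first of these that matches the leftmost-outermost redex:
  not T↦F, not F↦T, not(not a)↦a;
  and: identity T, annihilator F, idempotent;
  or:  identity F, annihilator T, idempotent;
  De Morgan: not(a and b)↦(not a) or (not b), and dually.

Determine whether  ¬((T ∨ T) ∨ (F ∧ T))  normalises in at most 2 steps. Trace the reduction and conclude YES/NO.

  start: ¬((T ∨ T) ∨ (F ∧ T))
  →1  ¬(T ∨ T) ∧ ¬(F ∧ T)
  →2  (¬T ∧ ¬T) ∧ ¬(F ∧ T)

Answer: NO — after 2 steps the term is (¬T ∧ ¬T) ∧ ¬(F ∧ T), not yet normal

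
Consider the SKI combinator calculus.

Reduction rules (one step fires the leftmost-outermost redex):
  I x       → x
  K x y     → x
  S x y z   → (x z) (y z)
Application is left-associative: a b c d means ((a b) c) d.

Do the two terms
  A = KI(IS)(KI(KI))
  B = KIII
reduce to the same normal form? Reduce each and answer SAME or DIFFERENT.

Term A:
  start: KI(IS)(KI(KI))
  →1  I(KI(KI))
  →2  KI(KI)
  →3  I

Term B:
  start: KIII
  →1  II
  →2  I

Answer: SAME — A ⇓ I, B ⇓ I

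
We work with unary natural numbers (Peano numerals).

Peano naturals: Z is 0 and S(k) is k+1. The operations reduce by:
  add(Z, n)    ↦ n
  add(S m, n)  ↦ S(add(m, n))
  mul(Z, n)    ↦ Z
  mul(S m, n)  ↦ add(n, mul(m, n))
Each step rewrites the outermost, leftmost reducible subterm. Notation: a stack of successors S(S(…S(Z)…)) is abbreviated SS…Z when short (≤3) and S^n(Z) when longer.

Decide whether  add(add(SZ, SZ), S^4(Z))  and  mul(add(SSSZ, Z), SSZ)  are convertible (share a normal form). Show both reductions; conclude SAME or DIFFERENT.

Term A:
  start: add(add(SZ, SZ), S^4(Z))
  [1] add(S(add(Z, SZ)), S^4(Z))
  [2] S(add(add(Z, SZ), S^4(Z)))
  [3] S(add(SZ, S^4(Z)))
  [4] S(S(add(Z, S^4(Z))))
  [5] S^6(Z)

Term B:
  start: mul(add(SSSZ, Z), SSZ)
  [1] mul(S(add(SSZ, Z)), SSZ)
  [2] add(SSZ, mul(add(SSZ, Z), SSZ))
  [3] S(add(SZ, mul(add(SSZ, Z), SSZ)))
  [4] S(S(add(Z, mul(add(SSZ, Z), SSZ))))
  [5] S(S(mul(add(SSZ, Z), SSZ)))
  [6] S(S(mul(S(add(SZ, Z)), SSZ)))
  [7] S(S(add(SSZ, mul(add(SZ, Z), SSZ))))
  [8] S(S(S(add(SZ, mul(add(SZ, Z), SSZ)))))
  [9] S(S(S(S(add(Z, mul(add(SZ, Z), SSZ))))))
  [10] S(S(S(S(mul(add(SZ, Z), SSZ)))))
  [11] S(S(S(S(mul(S(add(Z, Z)), SSZ)))))
  [12] S(S(S(S(add(SSZ, mul(add(Z, Z), SSZ))))))
  [13] S(S(S(S(S(add(SZ, mul(add(Z, Z), SSZ)))))))
  [14] S(S(S(S(S(S(add(Z, mul(add(Z, Z), SSZ))))))))
  [15] S(S(S(S(S(S(mul(add(Z, Z), SSZ)))))))
  [16] S(S(S(S(S(S(mul(Z, SSZ)))))))
  [17] S^6(Z)

Answer: SAME — A ⇓ S^6(Z), B ⇓ S^6(Z)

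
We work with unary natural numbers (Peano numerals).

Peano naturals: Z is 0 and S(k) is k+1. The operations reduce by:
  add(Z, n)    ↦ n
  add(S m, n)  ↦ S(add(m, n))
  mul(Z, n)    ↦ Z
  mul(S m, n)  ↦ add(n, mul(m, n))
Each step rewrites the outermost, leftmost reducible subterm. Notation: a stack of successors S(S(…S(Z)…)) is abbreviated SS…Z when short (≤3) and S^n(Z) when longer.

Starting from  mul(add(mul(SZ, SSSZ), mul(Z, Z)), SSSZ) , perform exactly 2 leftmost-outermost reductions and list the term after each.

  start: mul(add(mul(SZ, SSSZ), mul(Z, Z)), SSSZ)
  step 1: mul(add(add(SSSZ, mul(Z, SSSZ)), mul(Z, Z)), SSSZ)
  step 2: mul(add(S(add(SSZ, mul(Z, SSSZ))), mul(Z, Z)), SSSZ)

Answer: after 2 steps: mul(add(S(add(SSZ, mul(Z, SSSZ))), mul(Z, Z)), SSSZ)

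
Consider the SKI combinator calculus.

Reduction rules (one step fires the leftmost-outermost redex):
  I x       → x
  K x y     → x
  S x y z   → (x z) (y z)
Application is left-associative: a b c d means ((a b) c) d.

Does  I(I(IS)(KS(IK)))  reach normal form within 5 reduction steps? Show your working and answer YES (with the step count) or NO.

  start: I(I(IS)(KS(IK)))
  step 1: I(IS)(KS(IK))
  step 2: IS(KS(IK))
  step 3: S(KS(IK))
  step 4: SS

Answer: YES — reaches normal form SS in 4 ≤ 5 steps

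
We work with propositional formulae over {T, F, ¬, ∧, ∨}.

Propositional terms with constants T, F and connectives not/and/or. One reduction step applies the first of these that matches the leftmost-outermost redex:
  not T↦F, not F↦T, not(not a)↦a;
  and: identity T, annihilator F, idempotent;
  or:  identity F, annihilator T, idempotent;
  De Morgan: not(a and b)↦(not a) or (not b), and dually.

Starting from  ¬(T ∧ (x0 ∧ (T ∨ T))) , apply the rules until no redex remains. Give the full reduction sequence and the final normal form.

  start: ¬(T ∧ (x0 ∧ (T ∨ T)))
  step 1: ¬T ∨ ¬(x0 ∧ (T ∨ T))
  step 2: F ∨ ¬(x0 ∧ (T ∨ T))
  step 3: ¬(x0 ∧ (T ∨ T))
  step 4: ¬x0 ∨ ¬(T ∨ T)
  step 5: ¬x0 ∨ (¬T ∧ ¬T)
  step 6: ¬x0 ∨ ¬T
  step 7: ¬x0 ∨ F
  step 8: ¬x0

Answer: normal form = ¬x0  (in 8 steps)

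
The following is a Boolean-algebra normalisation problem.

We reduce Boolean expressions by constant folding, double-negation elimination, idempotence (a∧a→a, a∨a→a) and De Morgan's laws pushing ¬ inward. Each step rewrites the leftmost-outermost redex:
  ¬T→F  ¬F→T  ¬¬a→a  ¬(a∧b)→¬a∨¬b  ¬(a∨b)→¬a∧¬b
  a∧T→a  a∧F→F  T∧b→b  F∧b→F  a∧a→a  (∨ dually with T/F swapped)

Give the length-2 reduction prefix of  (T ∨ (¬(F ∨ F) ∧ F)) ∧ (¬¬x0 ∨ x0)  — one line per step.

  start: (T ∨ (¬(F ∨ F) ∧ F)) ∧ (¬¬x0 ∨ x0)
  →1  T ∧ (¬¬x0 ∨ x0)
  →2  ¬¬x0 ∨ x0

Answer: after 2 steps: ¬¬x0 ∨ x0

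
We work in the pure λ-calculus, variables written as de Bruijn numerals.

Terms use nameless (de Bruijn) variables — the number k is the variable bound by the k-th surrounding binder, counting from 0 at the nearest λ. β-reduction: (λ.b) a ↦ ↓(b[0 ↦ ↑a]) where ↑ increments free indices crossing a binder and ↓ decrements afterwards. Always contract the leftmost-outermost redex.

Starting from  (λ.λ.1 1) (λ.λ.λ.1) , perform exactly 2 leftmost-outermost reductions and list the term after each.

  start: (λ.λ.1 1) (λ.λ.λ.1)
  [1] λ.(λ.λ.λ.1) (λ.λ.λ.1)
  [2] λ.λ.λ.1

Answer: after 2 steps: λ.λ.λ.1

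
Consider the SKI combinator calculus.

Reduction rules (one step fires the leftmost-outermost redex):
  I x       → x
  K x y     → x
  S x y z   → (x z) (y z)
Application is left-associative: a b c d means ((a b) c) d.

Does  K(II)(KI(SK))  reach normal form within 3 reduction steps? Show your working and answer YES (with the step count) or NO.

Answer: YES — reaches normal form I in 2 ≤ 3 steps

Reduction:
  start: K(II)(KI(SK))
  [1] II
  [2] I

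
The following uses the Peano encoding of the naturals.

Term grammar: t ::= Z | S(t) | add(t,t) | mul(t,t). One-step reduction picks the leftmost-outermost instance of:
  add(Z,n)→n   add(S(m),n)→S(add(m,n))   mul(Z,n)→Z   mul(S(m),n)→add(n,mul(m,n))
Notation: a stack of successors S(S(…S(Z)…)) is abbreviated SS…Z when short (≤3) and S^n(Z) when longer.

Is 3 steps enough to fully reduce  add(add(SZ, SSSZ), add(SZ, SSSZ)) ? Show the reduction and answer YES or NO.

Answer: NO — after 3 steps the term is S(add(SSSZ, add(SZ, SSSZ))), not yet normal

Working:
  start: add(add(SZ, SSSZ), add(SZ, SSSZ))
  [1] add(S(add(Z, SSSZ)), add(SZ, SSSZ))
  [2] S(add(add(Z, SSSZ), add(SZ, SSSZ)))
  [3] S(add(SSSZ, add(SZ, SSSZ)))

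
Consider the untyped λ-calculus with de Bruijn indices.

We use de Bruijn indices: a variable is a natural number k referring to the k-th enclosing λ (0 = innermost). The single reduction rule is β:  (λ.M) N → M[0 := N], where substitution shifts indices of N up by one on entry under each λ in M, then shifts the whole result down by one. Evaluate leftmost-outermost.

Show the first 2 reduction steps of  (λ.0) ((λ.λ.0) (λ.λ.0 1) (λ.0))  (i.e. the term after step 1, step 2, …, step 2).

  start: (λ.0) ((λ.λ.0) (λ.λ.0 1) (λ.0))
  [1] (λ.λ.0) (λ.λ.0 1) (λ.0)
  [2] (λ.0) (λ.0)

Answer: after 2 steps: (λ.0) (λ.0)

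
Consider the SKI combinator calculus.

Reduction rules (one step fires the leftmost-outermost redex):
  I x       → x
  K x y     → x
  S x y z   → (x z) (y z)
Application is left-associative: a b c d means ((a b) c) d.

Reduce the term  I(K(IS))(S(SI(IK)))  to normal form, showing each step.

Answer: normal form = S  (in 3 steps)

Reduction:
  start: I(K(IS))(S(SI(IK)))
  [1] K(IS)(S(SI(IK)))
  [2] IS
  [3] S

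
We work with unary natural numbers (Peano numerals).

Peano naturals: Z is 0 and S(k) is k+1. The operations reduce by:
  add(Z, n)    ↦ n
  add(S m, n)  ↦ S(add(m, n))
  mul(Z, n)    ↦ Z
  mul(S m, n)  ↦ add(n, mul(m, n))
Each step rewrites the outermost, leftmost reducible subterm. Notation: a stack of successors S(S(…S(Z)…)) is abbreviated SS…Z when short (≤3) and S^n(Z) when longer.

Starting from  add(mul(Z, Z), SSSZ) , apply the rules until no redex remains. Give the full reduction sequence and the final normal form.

  start: add(mul(Z, Z), SSSZ)
  →1  add(Z, SSSZ)
  →2  SSSZ

Answer: normal form = SSSZ  (in 2 steps)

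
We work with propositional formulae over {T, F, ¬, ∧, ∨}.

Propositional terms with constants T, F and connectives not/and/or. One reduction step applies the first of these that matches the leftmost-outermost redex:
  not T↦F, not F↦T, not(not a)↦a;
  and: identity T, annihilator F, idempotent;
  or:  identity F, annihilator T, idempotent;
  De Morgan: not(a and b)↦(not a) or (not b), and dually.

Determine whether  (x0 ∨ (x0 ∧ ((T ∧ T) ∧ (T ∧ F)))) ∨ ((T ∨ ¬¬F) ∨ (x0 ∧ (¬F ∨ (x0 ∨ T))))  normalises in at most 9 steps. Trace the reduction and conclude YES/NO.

  start: (x0 ∨ (x0 ∧ ((T ∧ T) ∧ (T ∧ F)))) ∨ ((T ∨ ¬¬F) ∨ (x0 ∧ (¬F ∨ (x0 ∨ T))))
  →1  (x0 ∨ (x0 ∧ (T ∧ (T ∧ F)))) ∨ ((T ∨ ¬¬F) ∨ (x0 ∧ (¬F ∨ (x0 ∨ T))))
  →2  (x0 ∨ (x0 ∧ (T ∧ F))) ∨ ((T ∨ ¬¬F) ∨ (x0 ∧ (¬F ∨ (x0 ∨ T))))
  →3  (x0 ∨ (x0 ∧ F)) ∨ ((T ∨ ¬¬F) ∨ (x0 ∧ (¬F ∨ (x0 ∨ T))))
  →4  (x0 ∨ F) ∨ ((T ∨ ¬¬F) ∨ (x0 ∧ (¬F ∨ (x0 ∨ T))))
  →5  x0 ∨ ((T ∨ ¬¬F) ∨ (x0 ∧ (¬F ∨ (x0 ∨ T))))
  →6  x0 ∨ (T ∨ (x0 ∧ (¬F ∨ (x0 ∨ T))))
  →7  x0 ∨ T
  →8  T

Answer: YES — reaches normal form T in 8 ≤ 9 steps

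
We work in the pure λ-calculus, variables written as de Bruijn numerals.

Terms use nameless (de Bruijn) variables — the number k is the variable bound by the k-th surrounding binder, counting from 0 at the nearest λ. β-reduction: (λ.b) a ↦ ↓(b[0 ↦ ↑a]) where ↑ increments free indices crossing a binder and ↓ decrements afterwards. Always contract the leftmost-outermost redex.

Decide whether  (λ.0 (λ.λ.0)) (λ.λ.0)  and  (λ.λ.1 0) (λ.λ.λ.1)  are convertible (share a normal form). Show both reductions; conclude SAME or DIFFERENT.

Term A:
  start: (λ.0 (λ.λ.0)) (λ.λ.0)
  step 1: (λ.λ.0) (λ.λ.0)
  step 2: λ.0

Term B:
  start: (λ.λ.1 0) (λ.λ.λ.1)
  step 1: λ.(λ.λ.λ.1) 0
  step 2: λ.λ.λ.1

Answer: DIFFERENT — A ⇓ λ.0, B ⇓ λ.λ.λ.1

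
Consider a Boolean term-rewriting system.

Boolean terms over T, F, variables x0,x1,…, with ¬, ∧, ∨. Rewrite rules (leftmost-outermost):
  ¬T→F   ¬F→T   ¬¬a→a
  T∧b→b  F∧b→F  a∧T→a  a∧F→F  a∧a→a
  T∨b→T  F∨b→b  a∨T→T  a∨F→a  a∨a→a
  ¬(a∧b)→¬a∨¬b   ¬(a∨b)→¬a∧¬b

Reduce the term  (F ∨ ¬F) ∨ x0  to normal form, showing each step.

Answer: normal form = T  (in 3 steps)

Derivation:
  start: (F ∨ ¬F) ∨ x0
  [1] ¬F ∨ x0
  [2] T ∨ x0
  [3] T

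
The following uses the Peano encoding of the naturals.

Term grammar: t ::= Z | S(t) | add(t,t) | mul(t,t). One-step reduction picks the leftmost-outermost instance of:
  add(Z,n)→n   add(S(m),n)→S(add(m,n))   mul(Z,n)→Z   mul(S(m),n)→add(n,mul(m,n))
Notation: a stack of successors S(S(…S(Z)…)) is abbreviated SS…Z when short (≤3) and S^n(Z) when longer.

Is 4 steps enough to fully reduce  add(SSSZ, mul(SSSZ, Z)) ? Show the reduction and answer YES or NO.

Answer: NO — after 4 steps the term is S(S(S(mul(SSSZ, Z)))), not yet normal

Derivation:
  start: add(SSSZ, mul(SSSZ, Z))
  step 1: S(add(SSZ, mul(SSSZ, Z)))
  step 2: S(S(add(SZ, mul(SSSZ, Z))))
  step 3: S(S(S(add(Z, mul(SSSZ, Z)))))
  step 4: S(S(S(mul(SSSZ, Z))))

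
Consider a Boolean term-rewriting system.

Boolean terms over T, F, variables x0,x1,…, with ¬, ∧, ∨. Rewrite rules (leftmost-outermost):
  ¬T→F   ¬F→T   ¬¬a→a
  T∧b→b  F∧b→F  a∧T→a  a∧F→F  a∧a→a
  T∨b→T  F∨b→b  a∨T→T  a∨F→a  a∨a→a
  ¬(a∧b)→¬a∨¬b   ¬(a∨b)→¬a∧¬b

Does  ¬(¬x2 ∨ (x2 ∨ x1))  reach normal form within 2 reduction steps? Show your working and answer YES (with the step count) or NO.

  start: ¬(¬x2 ∨ (x2 ∨ x1))
  [1] ¬¬x2 ∧ ¬(x2 ∨ x1)
  [2] x2 ∧ ¬(x2 ∨ x1)

Answer: NO — after 2 steps the term is x2 ∧ ¬(x2 ∨ x1), not yet normal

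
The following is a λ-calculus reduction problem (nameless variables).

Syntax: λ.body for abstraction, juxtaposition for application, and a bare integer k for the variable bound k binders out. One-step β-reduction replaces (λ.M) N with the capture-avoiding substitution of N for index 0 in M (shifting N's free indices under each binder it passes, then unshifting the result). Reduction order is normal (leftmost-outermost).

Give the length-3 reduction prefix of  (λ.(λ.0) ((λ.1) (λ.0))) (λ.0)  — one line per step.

Answer: after 3 steps: λ.0

Derivation:
  start: (λ.(λ.0) ((λ.1) (λ.0))) (λ.0)
  →1  (λ.0) ((λ.λ.0) (λ.0))
  →2  (λ.λ.0) (λ.0)
  →3  λ.0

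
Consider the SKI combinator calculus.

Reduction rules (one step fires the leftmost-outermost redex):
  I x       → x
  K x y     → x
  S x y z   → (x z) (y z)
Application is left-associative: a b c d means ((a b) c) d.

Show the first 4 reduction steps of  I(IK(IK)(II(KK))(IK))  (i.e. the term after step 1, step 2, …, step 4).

  start: I(IK(IK)(II(KK))(IK))
  →1  IK(IK)(II(KK))(IK)
  →2  K(IK)(II(KK))(IK)
  →3  IK(IK)
  →4  K(IK)

Answer: after 4 steps: K(IK)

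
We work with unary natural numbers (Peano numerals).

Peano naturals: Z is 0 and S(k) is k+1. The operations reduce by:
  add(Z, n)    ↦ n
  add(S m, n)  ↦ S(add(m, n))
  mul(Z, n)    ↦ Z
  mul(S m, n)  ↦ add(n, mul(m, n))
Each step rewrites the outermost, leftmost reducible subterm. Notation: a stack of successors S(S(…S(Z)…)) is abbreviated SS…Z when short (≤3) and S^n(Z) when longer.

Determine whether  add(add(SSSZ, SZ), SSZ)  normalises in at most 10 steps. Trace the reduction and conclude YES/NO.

Answer: YES — reaches normal form S^6(Z) in 9 ≤ 10 steps

Working:
  start: add(add(SSSZ, SZ), SSZ)
  step 1: add(S(add(SSZ, SZ)), SSZ)
  step 2: S(add(add(SSZ, SZ), SSZ))
  step 3: S(add(S(add(SZ, SZ)), SSZ))
  step 4: S(S(add(add(SZ, SZ), SSZ)))
  step 5: S(S(add(S(add(Z, SZ)), SSZ)))
  step 6: S(S(S(add(add(Z, SZ), SSZ))))
  step 7: S(S(S(add(SZ, SSZ))))
  step 8: S(S(S(S(add(Z, SSZ)))))
  step 9: S^6(Z)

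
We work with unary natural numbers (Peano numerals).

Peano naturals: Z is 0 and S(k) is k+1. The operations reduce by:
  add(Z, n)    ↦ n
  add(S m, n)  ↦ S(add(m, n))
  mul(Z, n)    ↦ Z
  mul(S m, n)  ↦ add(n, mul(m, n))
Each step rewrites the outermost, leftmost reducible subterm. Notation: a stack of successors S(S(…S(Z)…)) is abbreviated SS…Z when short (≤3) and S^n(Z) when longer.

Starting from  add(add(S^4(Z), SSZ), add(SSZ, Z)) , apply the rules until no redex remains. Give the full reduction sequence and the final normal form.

  start: add(add(S^4(Z), SSZ), add(SSZ, Z))
  step 1: add(S(add(SSSZ, SSZ)), add(SSZ, Z))
  step 2: S(add(add(SSSZ, SSZ), add(SSZ, Z)))
  step 3: S(add(S(add(SSZ, SSZ)), add(SSZ, Z)))
  step 4: S(S(add(add(SSZ, SSZ), add(SSZ, Z))))
  step 5: S(S(add(S(add(SZ, SSZ)), add(SSZ, Z))))
  step 6: S(S(S(add(add(SZ, SSZ), add(SSZ, Z)))))
  step 7: S(S(S(add(S(add(Z, SSZ)), add(SSZ, Z)))))
  step 8: S(S(S(S(add(add(Z, SSZ), add(SSZ, Z))))))
  step 9: S(S(S(S(add(SSZ, add(SSZ, Z))))))
  step 10: S(S(S(S(S(add(SZ, add(SSZ, Z)))))))
  step 11: S(S(S(S(S(S(add(Z, add(SSZ, Z))))))))
  step 12: S(S(S(S(S(S(add(SSZ, Z)))))))
  step 13: S(S(S(S(S(S(S(add(SZ, Z))))))))
  step 14: S(S(S(S(S(S(S(S(add(Z, Z)))))))))
  step 15: S^8(Z)

Answer: normal form = S^8(Z)  (in 15 steps)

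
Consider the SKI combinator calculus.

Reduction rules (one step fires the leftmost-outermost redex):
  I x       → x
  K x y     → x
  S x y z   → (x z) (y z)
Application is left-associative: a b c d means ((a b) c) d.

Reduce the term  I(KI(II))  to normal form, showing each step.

  start: I(KI(II))
  →1  KI(II)
  →2  I

Answer: normal form = I  (in 2 steps)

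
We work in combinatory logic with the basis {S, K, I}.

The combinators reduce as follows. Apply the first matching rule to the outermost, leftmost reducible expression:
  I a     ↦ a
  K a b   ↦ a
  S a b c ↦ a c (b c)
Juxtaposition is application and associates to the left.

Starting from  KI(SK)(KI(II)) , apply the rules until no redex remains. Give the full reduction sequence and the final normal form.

  start: KI(SK)(KI(II))
  step 1: I(KI(II))
  step 2: KI(II)
  step 3: I

Answer: normal form = I  (in 3 steps)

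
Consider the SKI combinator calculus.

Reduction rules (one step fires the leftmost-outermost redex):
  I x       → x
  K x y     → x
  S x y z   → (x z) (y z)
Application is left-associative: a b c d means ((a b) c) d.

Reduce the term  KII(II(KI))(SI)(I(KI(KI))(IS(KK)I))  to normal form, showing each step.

  start: KII(II(KI))(SI)(I(KI(KI))(IS(KK)I))
  [1] I(II(KI))(SI)(I(KI(KI))(IS(KK)I))
  [2] II(KI)(SI)(I(KI(KI))(IS(KK)I))
  [3] I(KI)(SI)(I(KI(KI))(IS(KK)I))
  [4] KI(SI)(I(KI(KI))(IS(KK)I))
  [5] I(I(KI(KI))(IS(KK)I))
  [6] I(KI(KI))(IS(KK)I)
  [7] KI(KI)(IS(KK)I)
  [8] I(IS(KK)I)
  [9] IS(KK)I
  [10] S(KK)I

Answer: normal form = S(KK)I  (in 10 steps)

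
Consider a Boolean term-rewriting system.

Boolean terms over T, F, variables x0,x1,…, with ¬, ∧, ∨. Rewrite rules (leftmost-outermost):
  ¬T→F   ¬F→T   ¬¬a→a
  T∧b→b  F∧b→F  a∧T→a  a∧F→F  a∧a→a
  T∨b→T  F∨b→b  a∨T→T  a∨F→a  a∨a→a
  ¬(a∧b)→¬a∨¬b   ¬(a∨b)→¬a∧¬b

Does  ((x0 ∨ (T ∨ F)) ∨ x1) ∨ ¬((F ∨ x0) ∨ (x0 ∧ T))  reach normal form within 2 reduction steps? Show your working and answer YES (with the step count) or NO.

Answer: NO — after 2 steps the term is (T ∨ x1) ∨ ¬((F ∨ x0) ∨ (x0 ∧ T)), not yet normal

Derivation:
  start: ((x0 ∨ (T ∨ F)) ∨ x1) ∨ ¬((F ∨ x0) ∨ (x0 ∧ T))
  [1] ((x0 ∨ T) ∨ x1) ∨ ¬((F ∨ x0) ∨ (x0 ∧ T))
  [2] (T ∨ x1) ∨ ¬((F ∨ x0) ∨ (x0 ∧ T))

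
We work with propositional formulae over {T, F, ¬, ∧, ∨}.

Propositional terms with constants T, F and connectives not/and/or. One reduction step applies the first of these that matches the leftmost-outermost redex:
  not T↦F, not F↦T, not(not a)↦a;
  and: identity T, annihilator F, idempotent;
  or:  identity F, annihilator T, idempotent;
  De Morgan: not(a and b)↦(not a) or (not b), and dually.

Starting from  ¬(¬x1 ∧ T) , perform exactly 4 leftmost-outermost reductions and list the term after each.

Answer: after 4 steps: x1

Reduction:
  start: ¬(¬x1 ∧ T)
  →1  ¬¬x1 ∨ ¬T
  →2  x1 ∨ ¬T
  →3  x1 ∨ F
  →4  x1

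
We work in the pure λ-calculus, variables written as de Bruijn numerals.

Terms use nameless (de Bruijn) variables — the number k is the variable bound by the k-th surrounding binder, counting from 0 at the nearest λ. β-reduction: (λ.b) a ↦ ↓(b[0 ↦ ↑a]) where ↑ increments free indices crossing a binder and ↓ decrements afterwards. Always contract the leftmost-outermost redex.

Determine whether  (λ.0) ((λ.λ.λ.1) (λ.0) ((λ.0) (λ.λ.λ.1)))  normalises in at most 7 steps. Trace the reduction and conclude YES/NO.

Answer: YES — reaches normal form λ.λ.λ.λ.1 in 4 ≤ 7 steps

Working:
  start: (λ.0) ((λ.λ.λ.1) (λ.0) ((λ.0) (λ.λ.λ.1)))
  step 1: (λ.λ.λ.1) (λ.0) ((λ.0) (λ.λ.λ.1))
  step 2: (λ.λ.1) ((λ.0) (λ.λ.λ.1))
  step 3: λ.(λ.0) (λ.λ.λ.1)
  step 4: λ.λ.λ.λ.1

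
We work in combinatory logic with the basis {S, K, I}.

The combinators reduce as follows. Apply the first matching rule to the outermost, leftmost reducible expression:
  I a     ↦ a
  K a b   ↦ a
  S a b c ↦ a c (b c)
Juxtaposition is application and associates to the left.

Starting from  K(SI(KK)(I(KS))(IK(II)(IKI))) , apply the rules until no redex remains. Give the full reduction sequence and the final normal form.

  start: K(SI(KK)(I(KS))(IK(II)(IKI)))
  step 1: K(I(I(KS))(KK(I(KS)))(IK(II)(IKI)))
  step 2: K(I(KS)(KK(I(KS)))(IK(II)(IKI)))
  step 3: K(KS(KK(I(KS)))(IK(II)(IKI)))
  step 4: K(S(IK(II)(IKI)))
  step 5: K(S(K(II)(IKI)))
  step 6: K(S(II))
  step 7: K(SI)

Answer: normal form = K(SI)  (in 7 steps)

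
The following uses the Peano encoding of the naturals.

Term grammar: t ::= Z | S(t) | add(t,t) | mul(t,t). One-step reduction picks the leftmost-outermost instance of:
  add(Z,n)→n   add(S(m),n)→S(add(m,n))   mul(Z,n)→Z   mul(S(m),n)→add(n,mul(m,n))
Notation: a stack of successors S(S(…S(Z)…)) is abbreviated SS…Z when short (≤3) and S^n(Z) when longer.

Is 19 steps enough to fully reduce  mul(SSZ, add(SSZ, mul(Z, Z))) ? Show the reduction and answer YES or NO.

  start: mul(SSZ, add(SSZ, mul(Z, Z)))
  →1  add(add(SSZ, mul(Z, Z)), mul(SZ, add(SSZ, mul(Z, Z))))
  →2  add(S(add(SZ, mul(Z, Z))), mul(SZ, add(SSZ, mul(Z, Z))))
  →3  S(add(add(SZ, mul(Z, Z)), mul(SZ, add(SSZ, mul(Z, Z)))))
  →4  S(add(S(add(Z, mul(Z, Z))), mul(SZ, add(SSZ, mul(Z, Z)))))
  →5  S(S(add(add(Z, mul(Z, Z)), mul(SZ, add(SSZ, mul(Z, Z))))))
  →6  S(S(add(mul(Z, Z), mul(SZ, add(SSZ, mul(Z, Z))))))
  →7  S(S(add(Z, mul(SZ, add(SSZ, mul(Z, Z))))))
  →8  S(S(mul(SZ, add(SSZ, mul(Z, Z)))))
  →9  S(S(add(add(SSZ, mul(Z, Z)), mul(Z, add(SSZ, mul(Z, Z))))))
  →10  S(S(add(S(add(SZ, mul(Z, Z))), mul(Z, add(SSZ, mul(Z, Z))))))
  →11  S(S(S(add(add(SZ, mul(Z, Z)), mul(Z, add(SSZ, mul(Z, Z)))))))
  →12  S(S(S(add(S(add(Z, mul(Z, Z))), mul(Z, add(SSZ, mul(Z, Z)))))))
  →13  S(S(S(S(add(add(Z, mul(Z, Z)), mul(Z, add(SSZ, mul(Z, Z))))))))
  →14  S(S(S(S(add(mul(Z, Z), mul(Z, add(SSZ, mul(Z, Z))))))))
  →15  S(S(S(S(add(Z, mul(Z, add(SSZ, mul(Z, Z))))))))
  →16  S(S(S(S(mul(Z, add(SSZ, mul(Z, Z)))))))
  →17  S^4(Z)

Answer: YES — reaches normal form S^4(Z) in 17 ≤ 19 steps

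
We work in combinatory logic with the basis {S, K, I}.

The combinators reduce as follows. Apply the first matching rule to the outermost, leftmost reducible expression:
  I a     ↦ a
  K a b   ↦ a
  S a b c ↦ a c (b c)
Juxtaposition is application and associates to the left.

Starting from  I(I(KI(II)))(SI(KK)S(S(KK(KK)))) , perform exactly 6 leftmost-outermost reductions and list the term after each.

  start: I(I(KI(II)))(SI(KK)S(S(KK(KK))))
  →1  I(KI(II))(SI(KK)S(S(KK(KK))))
  →2  KI(II)(SI(KK)S(S(KK(KK))))
  →3  I(SI(KK)S(S(KK(KK))))
  →4  SI(KK)S(S(KK(KK)))
  →5  IS(KKS)(S(KK(KK)))
  →6  S(KKS)(S(KK(KK)))

Answer: after 6 steps: S(KKS)(S(KK(KK)))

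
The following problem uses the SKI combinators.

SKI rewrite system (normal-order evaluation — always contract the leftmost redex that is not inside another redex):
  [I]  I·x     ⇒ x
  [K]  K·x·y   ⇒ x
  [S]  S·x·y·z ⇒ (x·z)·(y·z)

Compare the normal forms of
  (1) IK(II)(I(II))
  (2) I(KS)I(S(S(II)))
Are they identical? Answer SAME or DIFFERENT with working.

Term A:
  start: IK(II)(I(II))
  step 1: K(II)(I(II))
  step 2: II
  step 3: I

Term B:
  start: I(KS)I(S(S(II)))
  step 1: KSI(S(S(II)))
  step 2: S(S(S(II)))
  step 3: S(S(SI))

Answer: DIFFERENT — A ⇓ I, B ⇓ S(S(SI))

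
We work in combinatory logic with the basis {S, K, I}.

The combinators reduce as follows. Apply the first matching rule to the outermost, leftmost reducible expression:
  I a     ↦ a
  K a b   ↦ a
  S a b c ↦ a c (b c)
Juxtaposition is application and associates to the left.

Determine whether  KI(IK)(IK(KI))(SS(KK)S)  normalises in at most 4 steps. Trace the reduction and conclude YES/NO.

Answer: YES — reaches normal form KI in 4 ≤ 4 steps

Derivation:
  start: KI(IK)(IK(KI))(SS(KK)S)
  [1] I(IK(KI))(SS(KK)S)
  [2] IK(KI)(SS(KK)S)
  [3] K(KI)(SS(KK)S)
  [4] KI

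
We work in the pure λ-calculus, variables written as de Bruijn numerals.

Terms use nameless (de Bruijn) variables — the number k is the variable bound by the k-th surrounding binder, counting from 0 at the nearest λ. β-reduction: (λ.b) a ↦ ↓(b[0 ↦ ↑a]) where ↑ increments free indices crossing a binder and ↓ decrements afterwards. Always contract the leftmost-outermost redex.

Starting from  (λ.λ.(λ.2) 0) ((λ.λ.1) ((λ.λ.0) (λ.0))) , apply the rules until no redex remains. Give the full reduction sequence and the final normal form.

Answer: normal form = λ.λ.λ.0  (in 4 steps)

Reduction:
  start: (λ.λ.(λ.2) 0) ((λ.λ.1) ((λ.λ.0) (λ.0)))
  →1  λ.(λ.(λ.λ.1) ((λ.λ.0) (λ.0))) 0
  →2  λ.(λ.λ.1) ((λ.λ.0) (λ.0))
  →3  λ.λ.(λ.λ.0) (λ.0)
  →4  λ.λ.λ.0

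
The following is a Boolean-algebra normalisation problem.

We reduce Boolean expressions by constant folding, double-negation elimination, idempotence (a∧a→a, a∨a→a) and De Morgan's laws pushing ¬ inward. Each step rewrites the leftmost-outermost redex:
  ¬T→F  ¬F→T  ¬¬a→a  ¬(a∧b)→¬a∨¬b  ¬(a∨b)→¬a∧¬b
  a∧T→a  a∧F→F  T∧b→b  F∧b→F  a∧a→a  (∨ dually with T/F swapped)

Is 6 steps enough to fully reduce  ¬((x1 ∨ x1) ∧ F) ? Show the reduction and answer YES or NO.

Answer: YES — reaches normal form T in 5 ≤ 6 steps

Reduction:
  start: ¬((x1 ∨ x1) ∧ F)
  step 1: ¬(x1 ∨ x1) ∨ ¬F
  step 2: (¬x1 ∧ ¬x1) ∨ ¬F
  step 3: ¬x1 ∨ ¬F
  step 4: ¬x1 ∨ T
  step 5: T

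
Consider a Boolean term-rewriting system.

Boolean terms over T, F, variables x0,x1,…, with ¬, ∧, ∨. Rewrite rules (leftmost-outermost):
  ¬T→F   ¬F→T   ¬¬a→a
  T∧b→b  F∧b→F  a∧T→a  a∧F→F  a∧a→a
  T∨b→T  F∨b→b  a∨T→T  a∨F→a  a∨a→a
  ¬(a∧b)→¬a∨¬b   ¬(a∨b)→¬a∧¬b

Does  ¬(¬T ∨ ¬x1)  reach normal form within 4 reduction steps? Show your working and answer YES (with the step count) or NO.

  start: ¬(¬T ∨ ¬x1)
  →1  ¬¬T ∧ ¬¬x1
  →2  T ∧ ¬¬x1
  →3  ¬¬x1
  →4  x1

Answer: YES — reaches normal form x1 in 4 ≤ 4 steps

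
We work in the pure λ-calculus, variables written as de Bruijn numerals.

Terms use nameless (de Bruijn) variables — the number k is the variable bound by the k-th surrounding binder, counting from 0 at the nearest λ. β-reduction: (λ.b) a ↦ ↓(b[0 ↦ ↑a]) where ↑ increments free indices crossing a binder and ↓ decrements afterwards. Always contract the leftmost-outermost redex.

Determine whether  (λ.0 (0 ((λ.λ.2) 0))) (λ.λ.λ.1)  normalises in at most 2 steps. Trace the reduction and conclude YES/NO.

  start: (λ.0 (0 ((λ.λ.2) 0))) (λ.λ.λ.1)
  →1  (λ.λ.λ.1) ((λ.λ.λ.1) ((λ.λ.λ.λ.λ.1) (λ.λ.λ.1)))
  →2  λ.λ.1

Answer: YES — reaches normal form λ.λ.1 in 2 ≤ 2 steps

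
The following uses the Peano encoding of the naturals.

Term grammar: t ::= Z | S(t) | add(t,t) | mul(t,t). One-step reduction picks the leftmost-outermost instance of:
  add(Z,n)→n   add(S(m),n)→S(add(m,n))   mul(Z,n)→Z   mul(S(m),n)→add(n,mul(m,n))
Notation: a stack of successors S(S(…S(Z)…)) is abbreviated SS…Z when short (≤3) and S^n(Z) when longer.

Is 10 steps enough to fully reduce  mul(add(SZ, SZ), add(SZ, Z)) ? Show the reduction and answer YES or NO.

  start: mul(add(SZ, SZ), add(SZ, Z))
  [1] mul(S(add(Z, SZ)), add(SZ, Z))
  [2] add(add(SZ, Z), mul(add(Z, SZ), add(SZ, Z)))
  [3] add(S(add(Z, Z)), mul(add(Z, SZ), add(SZ, Z)))
  [4] S(add(add(Z, Z), mul(add(Z, SZ), add(SZ, Z))))
  [5] S(add(Z, mul(add(Z, SZ), add(SZ, Z))))
  [6] S(mul(add(Z, SZ), add(SZ, Z)))
  [7] S(mul(SZ, add(SZ, Z)))
  [8] S(add(add(SZ, Z), mul(Z, add(SZ, Z))))
  [9] S(add(S(add(Z, Z)), mul(Z, add(SZ, Z))))
  [10] S(S(add(add(Z, Z), mul(Z, add(SZ, Z)))))

Answer: NO — after 10 steps the term is S(S(add(add(Z, Z), mul(Z, add(SZ, Z))))), not yet normal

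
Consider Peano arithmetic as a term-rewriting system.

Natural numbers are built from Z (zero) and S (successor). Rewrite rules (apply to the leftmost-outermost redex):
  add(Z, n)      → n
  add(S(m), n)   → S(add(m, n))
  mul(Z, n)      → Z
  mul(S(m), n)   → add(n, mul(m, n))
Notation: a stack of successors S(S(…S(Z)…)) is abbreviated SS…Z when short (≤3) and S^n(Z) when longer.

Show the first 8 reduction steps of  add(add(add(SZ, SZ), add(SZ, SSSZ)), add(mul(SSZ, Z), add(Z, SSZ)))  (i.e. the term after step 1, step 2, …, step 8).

Answer: after 8 steps: S(S(add(S(add(Z, SSSZ)), add(mul(SSZ, Z), add(Z, SSZ)))))

Working:
  start: add(add(add(SZ, SZ), add(SZ, SSSZ)), add(mul(SSZ, Z), add(Z, SSZ)))
  →1  add(add(S(add(Z, SZ)), add(SZ, SSSZ)), add(mul(SSZ, Z), add(Z, SSZ)))
  →2  add(S(add(add(Z, SZ), add(SZ, SSSZ))), add(mul(SSZ, Z), add(Z, SSZ)))
  →3  S(add(add(add(Z, SZ), add(SZ, SSSZ)), add(mul(SSZ, Z), add(Z, SSZ))))
  →4  S(add(add(SZ, add(SZ, SSSZ)), add(mul(SSZ, Z), add(Z, SSZ))))
  →5  S(add(S(add(Z, add(SZ, SSSZ))), add(mul(SSZ, Z), add(Z, SSZ))))
  →6  S(S(add(add(Z, add(SZ, SSSZ)), add(mul(SSZ, Z), add(Z, SSZ)))))
  →7  S(S(add(add(SZ, SSSZ), add(mul(SSZ, Z), add(Z, SSZ)))))
  →8  S(S(add(S(add(Z, SSSZ)), add(mul(SSZ, Z), add(Z, SSZ)))))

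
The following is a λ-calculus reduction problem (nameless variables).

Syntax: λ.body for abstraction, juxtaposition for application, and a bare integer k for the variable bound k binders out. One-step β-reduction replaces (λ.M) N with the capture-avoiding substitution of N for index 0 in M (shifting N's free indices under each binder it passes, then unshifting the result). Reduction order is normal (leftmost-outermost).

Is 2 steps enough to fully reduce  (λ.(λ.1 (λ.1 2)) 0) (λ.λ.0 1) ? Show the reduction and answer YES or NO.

  start: (λ.(λ.1 (λ.1 2)) 0) (λ.λ.0 1)
  →1  (λ.(λ.λ.0 1) (λ.1 (λ.λ.0 1))) (λ.λ.0 1)
  →2  (λ.λ.0 1) (λ.(λ.λ.0 1) (λ.λ.0 1))

Answer: NO — after 2 steps the term is (λ.λ.0 1) (λ.(λ.λ.0 1) (λ.λ.0 1)), not yet normal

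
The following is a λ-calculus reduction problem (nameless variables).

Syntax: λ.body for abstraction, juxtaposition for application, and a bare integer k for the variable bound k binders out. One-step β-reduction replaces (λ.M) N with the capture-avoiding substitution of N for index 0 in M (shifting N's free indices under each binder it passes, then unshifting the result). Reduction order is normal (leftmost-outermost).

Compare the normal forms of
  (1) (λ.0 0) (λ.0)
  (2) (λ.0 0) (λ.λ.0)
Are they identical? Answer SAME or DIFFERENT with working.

Answer: SAME — A ⇓ λ.0, B ⇓ λ.0

Working:
Term A:
  start: (λ.0 0) (λ.0)
  [1] (λ.0) (λ.0)
  [2] λ.0

Term B:
  start: (λ.0 0) (λ.λ.0)
  [1] (λ.λ.0) (λ.λ.0)
  [2] λ.0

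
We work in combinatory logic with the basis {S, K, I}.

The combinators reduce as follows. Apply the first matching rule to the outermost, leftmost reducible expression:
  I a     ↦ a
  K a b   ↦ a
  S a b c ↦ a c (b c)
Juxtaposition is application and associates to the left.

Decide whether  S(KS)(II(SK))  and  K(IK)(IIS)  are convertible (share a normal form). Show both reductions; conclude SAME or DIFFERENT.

Term A:
  start: S(KS)(II(SK))
  [1] S(KS)(I(SK))
  [2] S(KS)(SK)

Term B:
  start: K(IK)(IIS)
  [1] IK
  [2] K

Answer: DIFFERENT — A ⇓ S(KS)(SK), B ⇓ K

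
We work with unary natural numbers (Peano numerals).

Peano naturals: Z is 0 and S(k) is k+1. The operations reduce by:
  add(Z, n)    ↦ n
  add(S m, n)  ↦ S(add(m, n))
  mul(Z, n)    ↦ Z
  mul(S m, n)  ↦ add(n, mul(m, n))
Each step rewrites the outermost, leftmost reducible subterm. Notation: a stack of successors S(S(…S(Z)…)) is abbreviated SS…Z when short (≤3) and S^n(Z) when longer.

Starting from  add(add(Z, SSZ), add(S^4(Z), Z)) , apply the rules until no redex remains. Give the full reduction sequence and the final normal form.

  start: add(add(Z, SSZ), add(S^4(Z), Z))
  [1] add(SSZ, add(S^4(Z), Z))
  [2] S(add(SZ, add(S^4(Z), Z)))
  [3] S(S(add(Z, add(S^4(Z), Z))))
  [4] S(S(add(S^4(Z), Z)))
  [5] S(S(S(add(SSSZ, Z))))
  [6] S(S(S(S(add(SSZ, Z)))))
  [7] S(S(S(S(S(add(SZ, Z))))))
  [8] S(S(S(S(S(S(add(Z, Z)))))))
  [9] S^6(Z)

Answer: normal form = S^6(Z)  (in 9 steps)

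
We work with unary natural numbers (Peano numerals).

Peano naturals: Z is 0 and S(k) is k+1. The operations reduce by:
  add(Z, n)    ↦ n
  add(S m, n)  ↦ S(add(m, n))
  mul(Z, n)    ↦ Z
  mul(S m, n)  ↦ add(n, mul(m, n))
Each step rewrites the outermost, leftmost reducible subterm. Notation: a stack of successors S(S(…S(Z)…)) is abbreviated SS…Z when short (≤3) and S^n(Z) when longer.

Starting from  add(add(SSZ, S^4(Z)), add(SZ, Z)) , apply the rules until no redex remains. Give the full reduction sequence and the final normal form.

Answer: normal form = S^7(Z)  (in 12 steps)

Derivation:
  start: add(add(SSZ, S^4(Z)), add(SZ, Z))
  step 1: add(S(add(SZ, S^4(Z))), add(SZ, Z))
  step 2: S(add(add(SZ, S^4(Z)), add(SZ, Z)))
  step 3: S(add(S(add(Z, S^4(Z))), add(SZ, Z)))
  step 4: S(S(add(add(Z, S^4(Z)), add(SZ, Z))))
  step 5: S(S(add(S^4(Z), add(SZ, Z))))
  step 6: S(S(S(add(SSSZ, add(SZ, Z)))))
  step 7: S(S(S(S(add(SSZ, add(SZ, Z))))))
  step 8: S(S(S(S(S(add(SZ, add(SZ, Z)))))))
  step 9: S(S(S(S(S(S(add(Z, add(SZ, Z))))))))
  step 10: S(S(S(S(S(S(add(SZ, Z)))))))
  step 11: S(S(S(S(S(S(S(add(Z, Z))))))))
  step 12: S^7(Z)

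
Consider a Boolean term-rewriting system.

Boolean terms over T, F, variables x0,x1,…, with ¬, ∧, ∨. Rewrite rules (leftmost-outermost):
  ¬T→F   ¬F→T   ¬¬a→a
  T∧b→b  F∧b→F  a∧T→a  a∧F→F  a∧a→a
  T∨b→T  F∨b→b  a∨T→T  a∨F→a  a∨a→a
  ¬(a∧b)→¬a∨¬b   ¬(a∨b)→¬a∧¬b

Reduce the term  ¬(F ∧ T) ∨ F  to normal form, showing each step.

Answer: normal form = T  (in 4 steps)

Derivation:
  start: ¬(F ∧ T) ∨ F
  step 1: ¬(F ∧ T)
  step 2: ¬F ∨ ¬T
  step 3: T ∨ ¬T
  step 4: T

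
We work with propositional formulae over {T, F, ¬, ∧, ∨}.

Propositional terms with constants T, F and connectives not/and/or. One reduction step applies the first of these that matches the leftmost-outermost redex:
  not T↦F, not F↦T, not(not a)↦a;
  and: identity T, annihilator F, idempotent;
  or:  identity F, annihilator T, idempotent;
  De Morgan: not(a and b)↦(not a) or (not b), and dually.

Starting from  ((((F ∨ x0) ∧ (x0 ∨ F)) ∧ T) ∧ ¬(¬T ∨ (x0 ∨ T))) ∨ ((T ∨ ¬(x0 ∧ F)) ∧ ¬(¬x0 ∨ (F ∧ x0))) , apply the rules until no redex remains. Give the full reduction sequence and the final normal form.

Answer: normal form = x0  (in 20 steps)

Working:
  start: ((((F ∨ x0) ∧ (x0 ∨ F)) ∧ T) ∧ ¬(¬T ∨ (x0 ∨ T))) ∨ ((T ∨ ¬(x0 ∧ F)) ∧ ¬(¬x0 ∨ (F ∧ x0)))
  [1] (((F ∨ x0) ∧ (x0 ∨ F)) ∧ ¬(¬T ∨ (x0 ∨ T))) ∨ ((T ∨ ¬(x0 ∧ F)) ∧ ¬(¬x0 ∨ (F ∧ x0)))
  [2] ((x0 ∧ (x0 ∨ F)) ∧ ¬(¬T ∨ (x0 ∨ T))) ∨ ((T ∨ ¬(x0 ∧ F)) ∧ ¬(¬x0 ∨ (F ∧ x0)))
  [3] ((x0 ∧ x0) ∧ ¬(¬T ∨ (x0 ∨ T))) ∨ ((T ∨ ¬(x0 ∧ F)) ∧ ¬(¬x0 ∨ (F ∧ x0)))
  [4] (x0 ∧ ¬(¬T ∨ (x0 ∨ T))) ∨ ((T ∨ ¬(x0 ∧ F)) ∧ ¬(¬x0 ∨ (F ∧ x0)))
  [5] (x0 ∧ (¬¬T ∧ ¬(x0 ∨ T))) ∨ ((T ∨ ¬(x0 ∧ F)) ∧ ¬(¬x0 ∨ (F ∧ x0)))
  [6] (x0 ∧ (T ∧ ¬(x0 ∨ T))) ∨ ((T ∨ ¬(x0 ∧ F)) ∧ ¬(¬x0 ∨ (F ∧ x0)))
  [7] (x0 ∧ ¬(x0 ∨ T)) ∨ ((T ∨ ¬(x0 ∧ F)) ∧ ¬(¬x0 ∨ (F ∧ x0)))
  [8] (x0 ∧ (¬x0 ∧ ¬T)) ∨ ((T ∨ ¬(x0 ∧ F)) ∧ ¬(¬x0 ∨ (F ∧ x0)))
  [9] (x0 ∧ (¬x0 ∧ F)) ∨ ((T ∨ ¬(x0 ∧ F)) ∧ ¬(¬x0 ∨ (F ∧ x0)))
  [10] (x0 ∧ F) ∨ ((T ∨ ¬(x0 ∧ F)) ∧ ¬(¬x0 ∨ (F ∧ x0)))
  [11] F ∨ ((T ∨ ¬(x0 ∧ F)) ∧ ¬(¬x0 ∨ (F ∧ x0)))
  [12] (T ∨ ¬(x0 ∧ F)) ∧ ¬(¬x0 ∨ (F ∧ x0))
  [13] T ∧ ¬(¬x0 ∨ (F ∧ x0))
  [14] ¬(¬x0 ∨ (F ∧ x0))
  [15] ¬¬x0 ∧ ¬(F ∧ x0)
  [16] x0 ∧ ¬(F ∧ x0)
  [17] x0 ∧ (¬F ∨ ¬x0)
  [18] x0 ∧ (T ∨ ¬x0)
  [19] x0 ∧ T
  [20] x0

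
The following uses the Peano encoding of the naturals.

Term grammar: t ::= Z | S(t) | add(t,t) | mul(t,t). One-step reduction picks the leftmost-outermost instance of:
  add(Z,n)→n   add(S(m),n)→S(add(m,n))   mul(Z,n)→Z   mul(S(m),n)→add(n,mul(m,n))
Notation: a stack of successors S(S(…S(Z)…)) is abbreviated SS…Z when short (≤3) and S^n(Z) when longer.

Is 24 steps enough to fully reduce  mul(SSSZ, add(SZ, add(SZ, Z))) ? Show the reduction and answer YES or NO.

Answer: NO — after 24 steps the term is S(S(S(S(S(S(mul(Z, add(SZ, add(SZ, Z))))))))), not yet normal

Derivation:
  start: mul(SSSZ, add(SZ, add(SZ, Z)))
  [1] add(add(SZ, add(SZ, Z)), mul(SSZ, add(SZ, add(SZ, Z))))
  [2] add(S(add(Z, add(SZ, Z))), mul(SSZ, add(SZ, add(SZ, Z))))
  [3] S(add(add(Z, add(SZ, Z)), mul(SSZ, add(SZ, add(SZ, Z)))))
  [4] S(add(add(SZ, Z), mul(SSZ, add(SZ, add(SZ, Z)))))
  [5] S(add(S(add(Z, Z)), mul(SSZ, add(SZ, add(SZ, Z)))))
  [6] S(S(add(add(Z, Z), mul(SSZ, add(SZ, add(SZ, Z))))))
  [7] S(S(add(Z, mul(SSZ, add(SZ, add(SZ, Z))))))
  [8] S(S(mul(SSZ, add(SZ, add(SZ, Z)))))
  [9] S(S(add(add(SZ, add(SZ, Z)), mul(SZ, add(SZ, add(SZ, Z))))))
  [10] S(S(add(S(add(Z, add(SZ, Z))), mul(SZ, add(SZ, add(SZ, Z))))))
  [11] S(S(S(add(add(Z, add(SZ, Z)), mul(SZ, add(SZ, add(SZ, Z)))))))
  [12] S(S(S(add(add(SZ, Z), mul(SZ, add(SZ, add(SZ, Z)))))))
  [13] S(S(S(add(S(add(Z, Z)), mul(SZ, add(SZ, add(SZ, Z)))))))
  [14] S(S(S(S(add(add(Z, Z), mul(SZ, add(SZ, add(SZ, Z))))))))
  [15] S(S(S(S(add(Z, mul(SZ, add(SZ, add(SZ, Z))))))))
  [16] S(S(S(S(mul(SZ, add(SZ, add(SZ, Z)))))))
  [17] S(S(S(S(add(add(SZ, add(SZ, Z)), mul(Z, add(SZ, add(SZ, Z))))))))
  [18] S(S(S(S(add(S(add(Z, add(SZ, Z))), mul(Z, add(SZ, add(SZ, Z))))))))
  [19] S(S(S(S(S(add(add(Z, add(SZ, Z)), mul(Z, add(SZ, add(SZ, Z)))))))))
  [20] S(S(S(S(S(add(add(SZ, Z), mul(Z, add(SZ, add(SZ, Z)))))))))
  [21] S(S(S(S(S(add(S(add(Z, Z)), mul(Z, add(SZ, add(SZ, Z)))))))))
  [22] S(S(S(S(S(S(add(add(Z, Z), mul(Z, add(SZ, add(SZ, Z))))))))))
  [23] S(S(S(S(S(S(add(Z, mul(Z, add(SZ, add(SZ, Z))))))))))
  [24] S(S(S(S(S(S(mul(Z, add(SZ, add(SZ, Z)))))))))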